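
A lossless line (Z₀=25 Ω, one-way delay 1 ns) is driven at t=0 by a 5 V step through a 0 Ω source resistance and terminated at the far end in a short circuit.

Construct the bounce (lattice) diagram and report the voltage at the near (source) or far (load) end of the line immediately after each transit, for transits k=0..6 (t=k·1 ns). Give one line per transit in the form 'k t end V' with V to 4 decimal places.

Γ_L=-1.000000, Γ_S=-1.000000; launch V₁=5·25/25=5.000000
k=0 src: V=5.0000
k=1 load: inc=5.000000, refl=5.000000·-1.000000=-5.0000; V=0.000000+5.000000+-5.000000=0.0000
k=2 src: inc=-5.000000, refl=-5.000000·-1.000000=5.0000; V=5.000000+-5.000000+5.000000=5.0000
k=3 load: inc=5.000000, refl=5.000000·-1.000000=-5.0000; V=0.000000+5.000000+-5.000000=0.0000
k=4 src: inc=-5.000000, refl=-5.000000·-1.000000=5.0000; V=5.000000+-5.000000+5.000000=5.0000
k=5 load: inc=5.000000, refl=5.000000·-1.000000=-5.0000; V=0.000000+5.000000+-5.000000=0.0000
k=6 src: inc=-5.000000, refl=-5.000000·-1.000000=5.0000; V=5.000000+-5.000000+5.000000=5.0000

0 0 source 5.0000
1 1 load 0.0000
2 2 source 5.0000
3 3 load 0.0000
4 4 source 5.0000
5 5 load 0.0000
6 6 source 5.0000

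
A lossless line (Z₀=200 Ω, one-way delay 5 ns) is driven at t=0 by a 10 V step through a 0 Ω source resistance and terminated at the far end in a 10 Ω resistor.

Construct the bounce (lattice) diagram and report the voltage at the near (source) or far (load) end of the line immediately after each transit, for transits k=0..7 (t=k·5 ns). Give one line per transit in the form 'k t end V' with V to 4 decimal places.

0 0 source 10.0000
1 5 load 0.9524
2 10 source 10.0000
3 15 load 1.8141
4 20 source 10.0000
5 25 load 2.5937
6 30 source 10.0000
7 35 load 3.2990

Γ_L=-0.904762, Γ_S=-1.000000; launch V₁=10·200/200=10.000000
k=0 src: V=10.0000
k=1 load: inc=10.000000, refl=10.000000·-0.904762=-9.0476; V=0.000000+10.000000+-9.047619=0.9524
k=2 src: inc=-9.047619, refl=-9.047619·-1.000000=9.0476; V=10.000000+-9.047619+9.047619=10.0000
k=3 load: inc=9.047619, refl=9.047619·-0.904762=-8.1859; V=0.952381+9.047619+-8.185941=1.8141
k=4 src: inc=-8.185941, refl=-8.185941·-1.000000=8.1859; V=10.000000+-8.185941+8.185941=10.0000
k=5 load: inc=8.185941, refl=8.185941·-0.904762=-7.4063; V=1.814059+8.185941+-7.406328=2.5937
k=6 src: inc=-7.406328, refl=-7.406328·-1.000000=7.4063; V=10.000000+-7.406328+7.406328=10.0000
k=7 load: inc=7.406328, refl=7.406328·-0.904762=-6.7010; V=2.593672+7.406328+-6.700963=3.2990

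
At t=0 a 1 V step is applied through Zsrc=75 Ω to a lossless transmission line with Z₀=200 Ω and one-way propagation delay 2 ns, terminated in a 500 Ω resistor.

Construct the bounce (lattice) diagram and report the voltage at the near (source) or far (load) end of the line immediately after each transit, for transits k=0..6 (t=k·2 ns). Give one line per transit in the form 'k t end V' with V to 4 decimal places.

Γ_L=0.428571, Γ_S=-0.454545; launch V₁=1·200/275=0.727273
k=0 src: V=0.7273
k=1 load: inc=0.727273, refl=0.727273·0.428571=0.3117; V=0.000000+0.727273+0.311688=1.0390
k=2 src: inc=0.311688, refl=0.311688·-0.454545=-0.1417; V=0.727273+0.311688+-0.141677=0.8973
k=3 load: inc=-0.141677, refl=-0.141677·0.428571=-0.0607; V=1.038961+-0.141677+-0.060719=0.8366
k=4 src: inc=-0.060719, refl=-0.060719·-0.454545=0.0276; V=0.897285+-0.060719+0.027599=0.8642
k=5 load: inc=0.027599, refl=0.027599·0.428571=0.0118; V=0.836566+0.027599+0.011828=0.8760
k=6 src: inc=0.011828, refl=0.011828·-0.454545=-0.0054; V=0.864165+0.011828+-0.005376=0.8706

0 0 source 0.7273
1 2 load 1.0390
2 4 source 0.8973
3 6 load 0.8366
4 8 source 0.8642
5 10 load 0.8760
6 12 source 0.8706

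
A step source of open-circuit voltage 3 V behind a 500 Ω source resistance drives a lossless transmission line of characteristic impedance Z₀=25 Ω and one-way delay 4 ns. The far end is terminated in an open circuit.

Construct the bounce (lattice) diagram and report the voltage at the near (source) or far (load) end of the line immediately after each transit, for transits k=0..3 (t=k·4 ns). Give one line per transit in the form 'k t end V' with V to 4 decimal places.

Γ_L=1.000000, Γ_S=0.904762; launch V₁=3·25/525=0.142857
k=0 src: V=0.1429
k=1 load: inc=0.142857, refl=0.142857·1.000000=0.1429; V=0.000000+0.142857+0.142857=0.2857
k=2 src: inc=0.142857, refl=0.142857·0.904762=0.1293; V=0.142857+0.142857+0.129252=0.4150
k=3 load: inc=0.129252, refl=0.129252·1.000000=0.1293; V=0.285714+0.129252+0.129252=0.5442

0 0 source 0.1429
1 4 load 0.2857
2 8 source 0.4150
3 12 load 0.5442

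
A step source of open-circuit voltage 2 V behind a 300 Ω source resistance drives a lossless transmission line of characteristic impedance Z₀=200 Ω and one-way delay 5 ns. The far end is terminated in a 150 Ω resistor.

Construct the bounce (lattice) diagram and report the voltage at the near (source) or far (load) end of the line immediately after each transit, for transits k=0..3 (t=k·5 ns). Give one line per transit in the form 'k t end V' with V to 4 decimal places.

0 0 source 0.8000
1 5 load 0.6857
2 10 source 0.6629
3 15 load 0.6661

Γ_L=-0.142857, Γ_S=0.200000; launch V₁=2·200/500=0.800000
k=0 src: V=0.8000
k=1 load: inc=0.800000, refl=0.800000·-0.142857=-0.1143; V=0.000000+0.800000+-0.114286=0.6857
k=2 src: inc=-0.114286, refl=-0.114286·0.200000=-0.0229; V=0.800000+-0.114286+-0.022857=0.6629
k=3 load: inc=-0.022857, refl=-0.022857·-0.142857=0.0033; V=0.685714+-0.022857+0.003265=0.6661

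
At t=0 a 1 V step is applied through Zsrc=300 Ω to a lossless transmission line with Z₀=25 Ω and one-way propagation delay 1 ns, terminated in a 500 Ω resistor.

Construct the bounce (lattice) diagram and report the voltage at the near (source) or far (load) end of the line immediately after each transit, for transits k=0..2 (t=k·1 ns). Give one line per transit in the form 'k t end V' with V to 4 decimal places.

Γ_L=0.904762, Γ_S=0.846154; launch V₁=1·25/325=0.076923
k=0 src: V=0.0769
k=1 load: inc=0.076923, refl=0.076923·0.904762=0.0696; V=0.000000+0.076923+0.069597=0.1465
k=2 src: inc=0.069597, refl=0.069597·0.846154=0.0589; V=0.076923+0.069597+0.058890=0.2054

0 0 source 0.0769
1 1 load 0.1465
2 2 source 0.2054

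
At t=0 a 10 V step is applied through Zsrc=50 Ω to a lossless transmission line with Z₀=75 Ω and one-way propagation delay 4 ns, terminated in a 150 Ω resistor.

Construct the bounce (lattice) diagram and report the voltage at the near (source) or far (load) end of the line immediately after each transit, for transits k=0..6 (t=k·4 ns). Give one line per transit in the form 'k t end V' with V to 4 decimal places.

0 0 source 6.0000
1 4 load 8.0000
2 8 source 7.6000
3 12 load 7.4667
4 16 source 7.4933
5 20 load 7.5022
6 24 source 7.5004

Γ_L=0.333333, Γ_S=-0.200000; launch V₁=10·75/125=6.000000
k=0 src: V=6.0000
k=1 load: inc=6.000000, refl=6.000000·0.333333=2.0000; V=0.000000+6.000000+2.000000=8.0000
k=2 src: inc=2.000000, refl=2.000000·-0.200000=-0.4000; V=6.000000+2.000000+-0.400000=7.6000
k=3 load: inc=-0.400000, refl=-0.400000·0.333333=-0.1333; V=8.000000+-0.400000+-0.133333=7.4667
k=4 src: inc=-0.133333, refl=-0.133333·-0.200000=0.0267; V=7.600000+-0.133333+0.026667=7.4933
k=5 load: inc=0.026667, refl=0.026667·0.333333=0.0089; V=7.466667+0.026667+0.008889=7.5022
k=6 src: inc=0.008889, refl=0.008889·-0.200000=-0.0018; V=7.493333+0.008889+-0.001778=7.5004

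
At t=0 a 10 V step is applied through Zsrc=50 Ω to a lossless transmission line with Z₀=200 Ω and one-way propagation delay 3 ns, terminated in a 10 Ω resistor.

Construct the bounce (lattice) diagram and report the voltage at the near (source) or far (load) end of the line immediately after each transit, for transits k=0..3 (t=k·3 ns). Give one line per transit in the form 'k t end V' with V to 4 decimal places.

Γ_L=-0.904762, Γ_S=-0.600000; launch V₁=10·200/250=8.000000
k=0 src: V=8.0000
k=1 load: inc=8.000000, refl=8.000000·-0.904762=-7.2381; V=0.000000+8.000000+-7.238095=0.7619
k=2 src: inc=-7.238095, refl=-7.238095·-0.600000=4.3429; V=8.000000+-7.238095+4.342857=5.1048
k=3 load: inc=4.342857, refl=4.342857·-0.904762=-3.9293; V=0.761905+4.342857+-3.929252=1.1755

0 0 source 8.0000
1 3 load 0.7619
2 6 source 5.1048
3 9 load 1.1755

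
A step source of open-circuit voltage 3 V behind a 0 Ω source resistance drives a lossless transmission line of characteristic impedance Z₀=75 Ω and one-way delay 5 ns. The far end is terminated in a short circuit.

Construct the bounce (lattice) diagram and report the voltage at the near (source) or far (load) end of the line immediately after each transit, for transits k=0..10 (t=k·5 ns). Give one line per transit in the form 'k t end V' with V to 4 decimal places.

Γ_L=-1.000000, Γ_S=-1.000000; launch V₁=3·75/75=3.000000
k=0 src: V=3.0000
k=1 load: inc=3.000000, refl=3.000000·-1.000000=-3.0000; V=0.000000+3.000000+-3.000000=0.0000
k=2 src: inc=-3.000000, refl=-3.000000·-1.000000=3.0000; V=3.000000+-3.000000+3.000000=3.0000
k=3 load: inc=3.000000, refl=3.000000·-1.000000=-3.0000; V=0.000000+3.000000+-3.000000=0.0000
k=4 src: inc=-3.000000, refl=-3.000000·-1.000000=3.0000; V=3.000000+-3.000000+3.000000=3.0000
k=5 load: inc=3.000000, refl=3.000000·-1.000000=-3.0000; V=0.000000+3.000000+-3.000000=0.0000
k=6 src: inc=-3.000000, refl=-3.000000·-1.000000=3.0000; V=3.000000+-3.000000+3.000000=3.0000
k=7 load: inc=3.000000, refl=3.000000·-1.000000=-3.0000; V=0.000000+3.000000+-3.000000=0.0000
k=8 src: inc=-3.000000, refl=-3.000000·-1.000000=3.0000; V=3.000000+-3.000000+3.000000=3.0000
k=9 load: inc=3.000000, refl=3.000000·-1.000000=-3.0000; V=0.000000+3.000000+-3.000000=0.0000
k=10 src: inc=-3.000000, refl=-3.000000·-1.000000=3.0000; V=3.000000+-3.000000+3.000000=3.0000

0 0 source 3.0000
1 5 load 0.0000
2 10 source 3.0000
3 15 load 0.0000
4 20 source 3.0000
5 25 load 0.0000
6 30 source 3.0000
7 35 load 0.0000
8 40 source 3.0000
9 45 load 0.0000
10 50 source 3.0000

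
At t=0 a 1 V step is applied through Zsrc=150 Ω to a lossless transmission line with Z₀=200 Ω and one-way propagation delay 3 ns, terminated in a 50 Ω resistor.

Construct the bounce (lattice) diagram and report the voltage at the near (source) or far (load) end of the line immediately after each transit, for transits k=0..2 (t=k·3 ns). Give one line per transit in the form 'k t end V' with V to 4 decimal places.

0 0 source 0.5714
1 3 load 0.2286
2 6 source 0.2776

Γ_L=-0.600000, Γ_S=-0.142857; launch V₁=1·200/350=0.571429
k=0 src: V=0.5714
k=1 load: inc=0.571429, refl=0.571429·-0.600000=-0.3429; V=0.000000+0.571429+-0.342857=0.2286
k=2 src: inc=-0.342857, refl=-0.342857·-0.142857=0.0490; V=0.571429+-0.342857+0.048980=0.2776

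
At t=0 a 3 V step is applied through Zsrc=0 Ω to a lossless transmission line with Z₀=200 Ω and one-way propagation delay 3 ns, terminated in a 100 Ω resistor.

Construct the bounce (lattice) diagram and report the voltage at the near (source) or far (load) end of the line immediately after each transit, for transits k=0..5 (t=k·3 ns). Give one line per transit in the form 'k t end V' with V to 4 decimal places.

Γ_L=-0.333333, Γ_S=-1.000000; launch V₁=3·200/200=3.000000
k=0 src: V=3.0000
k=1 load: inc=3.000000, refl=3.000000·-0.333333=-1.0000; V=0.000000+3.000000+-1.000000=2.0000
k=2 src: inc=-1.000000, refl=-1.000000·-1.000000=1.0000; V=3.000000+-1.000000+1.000000=3.0000
k=3 load: inc=1.000000, refl=1.000000·-0.333333=-0.3333; V=2.000000+1.000000+-0.333333=2.6667
k=4 src: inc=-0.333333, refl=-0.333333·-1.000000=0.3333; V=3.000000+-0.333333+0.333333=3.0000
k=5 load: inc=0.333333, refl=0.333333·-0.333333=-0.1111; V=2.666667+0.333333+-0.111111=2.8889

0 0 source 3.0000
1 3 load 2.0000
2 6 source 3.0000
3 9 load 2.6667
4 12 source 3.0000
5 15 load 2.8889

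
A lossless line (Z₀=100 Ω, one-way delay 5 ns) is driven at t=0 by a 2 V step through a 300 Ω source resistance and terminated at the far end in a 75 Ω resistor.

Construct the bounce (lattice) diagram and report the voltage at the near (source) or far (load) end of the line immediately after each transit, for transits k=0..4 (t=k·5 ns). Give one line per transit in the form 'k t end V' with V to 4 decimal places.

Γ_L=-0.142857, Γ_S=0.500000; launch V₁=2·100/400=0.500000
k=0 src: V=0.5000
k=1 load: inc=0.500000, refl=0.500000·-0.142857=-0.0714; V=0.000000+0.500000+-0.071429=0.4286
k=2 src: inc=-0.071429, refl=-0.071429·0.500000=-0.0357; V=0.500000+-0.071429+-0.035714=0.3929
k=3 load: inc=-0.035714, refl=-0.035714·-0.142857=0.0051; V=0.428571+-0.035714+0.005102=0.3980
k=4 src: inc=0.005102, refl=0.005102·0.500000=0.0026; V=0.392857+0.005102+0.002551=0.4005

0 0 source 0.5000
1 5 load 0.4286
2 10 source 0.3929
3 15 load 0.3980
4 20 source 0.4005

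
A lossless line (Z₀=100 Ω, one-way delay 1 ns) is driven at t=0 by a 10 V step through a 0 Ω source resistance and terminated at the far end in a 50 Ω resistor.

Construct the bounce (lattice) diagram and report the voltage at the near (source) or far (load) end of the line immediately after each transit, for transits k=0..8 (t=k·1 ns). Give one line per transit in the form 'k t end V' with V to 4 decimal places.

Γ_L=-0.333333, Γ_S=-1.000000; launch V₁=10·100/100=10.000000
k=0 src: V=10.0000
k=1 load: inc=10.000000, refl=10.000000·-0.333333=-3.3333; V=0.000000+10.000000+-3.333333=6.6667
k=2 src: inc=-3.333333, refl=-3.333333·-1.000000=3.3333; V=10.000000+-3.333333+3.333333=10.0000
k=3 load: inc=3.333333, refl=3.333333·-0.333333=-1.1111; V=6.666667+3.333333+-1.111111=8.8889
k=4 src: inc=-1.111111, refl=-1.111111·-1.000000=1.1111; V=10.000000+-1.111111+1.111111=10.0000
k=5 load: inc=1.111111, refl=1.111111·-0.333333=-0.3704; V=8.888889+1.111111+-0.370370=9.6296
k=6 src: inc=-0.370370, refl=-0.370370·-1.000000=0.3704; V=10.000000+-0.370370+0.370370=10.0000
k=7 load: inc=0.370370, refl=0.370370·-0.333333=-0.1235; V=9.629630+0.370370+-0.123457=9.8765
k=8 src: inc=-0.123457, refl=-0.123457·-1.000000=0.1235; V=10.000000+-0.123457+0.123457=10.0000

0 0 source 10.0000
1 1 load 6.6667
2 2 source 10.0000
3 3 load 8.8889
4 4 source 10.0000
5 5 load 9.6296
6 6 source 10.0000
7 7 load 9.8765
8 8 source 10.0000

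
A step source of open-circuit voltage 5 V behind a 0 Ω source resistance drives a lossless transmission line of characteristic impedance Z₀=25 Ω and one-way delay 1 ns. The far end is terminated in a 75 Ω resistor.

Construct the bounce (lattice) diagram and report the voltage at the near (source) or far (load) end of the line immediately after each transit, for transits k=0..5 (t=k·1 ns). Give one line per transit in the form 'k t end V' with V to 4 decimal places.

Γ_L=0.500000, Γ_S=-1.000000; launch V₁=5·25/25=5.000000
k=0 src: V=5.0000
k=1 load: inc=5.000000, refl=5.000000·0.500000=2.5000; V=0.000000+5.000000+2.500000=7.5000
k=2 src: inc=2.500000, refl=2.500000·-1.000000=-2.5000; V=5.000000+2.500000+-2.500000=5.0000
k=3 load: inc=-2.500000, refl=-2.500000·0.500000=-1.2500; V=7.500000+-2.500000+-1.250000=3.7500
k=4 src: inc=-1.250000, refl=-1.250000·-1.000000=1.2500; V=5.000000+-1.250000+1.250000=5.0000
k=5 load: inc=1.250000, refl=1.250000·0.500000=0.6250; V=3.750000+1.250000+0.625000=5.6250

0 0 source 5.0000
1 1 load 7.5000
2 2 source 5.0000
3 3 load 3.7500
4 4 source 5.0000
5 5 load 5.6250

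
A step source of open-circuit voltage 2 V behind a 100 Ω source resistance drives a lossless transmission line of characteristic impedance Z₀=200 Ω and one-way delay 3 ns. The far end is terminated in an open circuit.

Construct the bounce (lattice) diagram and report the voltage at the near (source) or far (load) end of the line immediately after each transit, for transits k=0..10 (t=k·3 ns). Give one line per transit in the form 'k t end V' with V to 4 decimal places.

Γ_L=1.000000, Γ_S=-0.333333; launch V₁=2·200/300=1.333333
k=0 src: V=1.3333
k=1 load: inc=1.333333, refl=1.333333·1.000000=1.3333; V=0.000000+1.333333+1.333333=2.6667
k=2 src: inc=1.333333, refl=1.333333·-0.333333=-0.4444; V=1.333333+1.333333+-0.444444=2.2222
k=3 load: inc=-0.444444, refl=-0.444444·1.000000=-0.4444; V=2.666667+-0.444444+-0.444444=1.7778
k=4 src: inc=-0.444444, refl=-0.444444·-0.333333=0.1481; V=2.222222+-0.444444+0.148148=1.9259
k=5 load: inc=0.148148, refl=0.148148·1.000000=0.1481; V=1.777778+0.148148+0.148148=2.0741
k=6 src: inc=0.148148, refl=0.148148·-0.333333=-0.0494; V=1.925926+0.148148+-0.049383=2.0247
k=7 load: inc=-0.049383, refl=-0.049383·1.000000=-0.0494; V=2.074074+-0.049383+-0.049383=1.9753
k=8 src: inc=-0.049383, refl=-0.049383·-0.333333=0.0165; V=2.024691+-0.049383+0.016461=1.9918
k=9 load: inc=0.016461, refl=0.016461·1.000000=0.0165; V=1.975309+0.016461+0.016461=2.0082
k=10 src: inc=0.016461, refl=0.016461·-0.333333=-0.0055; V=1.991770+0.016461+-0.005487=2.0027

0 0 source 1.3333
1 3 load 2.6667
2 6 source 2.2222
3 9 load 1.7778
4 12 source 1.9259
5 15 load 2.0741
6 18 source 2.0247
7 21 load 1.9753
8 24 source 1.9918
9 27 load 2.0082
10 30 source 2.0027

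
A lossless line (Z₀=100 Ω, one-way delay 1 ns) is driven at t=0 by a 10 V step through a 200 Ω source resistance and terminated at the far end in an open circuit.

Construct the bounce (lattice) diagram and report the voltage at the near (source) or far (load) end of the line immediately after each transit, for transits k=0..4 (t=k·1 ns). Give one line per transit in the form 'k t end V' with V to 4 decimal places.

0 0 source 3.3333
1 1 load 6.6667
2 2 source 7.7778
3 3 load 8.8889
4 4 source 9.2593

Γ_L=1.000000, Γ_S=0.333333; launch V₁=10·100/300=3.333333
k=0 src: V=3.3333
k=1 load: inc=3.333333, refl=3.333333·1.000000=3.3333; V=0.000000+3.333333+3.333333=6.6667
k=2 src: inc=3.333333, refl=3.333333·0.333333=1.1111; V=3.333333+3.333333+1.111111=7.7778
k=3 load: inc=1.111111, refl=1.111111·1.000000=1.1111; V=6.666667+1.111111+1.111111=8.8889
k=4 src: inc=1.111111, refl=1.111111·0.333333=0.3704; V=7.777778+1.111111+0.370370=9.2593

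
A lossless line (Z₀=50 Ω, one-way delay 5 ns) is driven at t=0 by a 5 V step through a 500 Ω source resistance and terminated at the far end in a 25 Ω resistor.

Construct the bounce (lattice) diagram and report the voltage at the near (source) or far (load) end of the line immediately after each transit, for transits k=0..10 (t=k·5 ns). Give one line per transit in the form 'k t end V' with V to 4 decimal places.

Γ_L=-0.333333, Γ_S=0.818182; launch V₁=5·50/550=0.454545
k=0 src: V=0.4545
k=1 load: inc=0.454545, refl=0.454545·-0.333333=-0.1515; V=0.000000+0.454545+-0.151515=0.3030
k=2 src: inc=-0.151515, refl=-0.151515·0.818182=-0.1240; V=0.454545+-0.151515+-0.123967=0.1791
k=3 load: inc=-0.123967, refl=-0.123967·-0.333333=0.0413; V=0.303030+-0.123967+0.041322=0.2204
k=4 src: inc=0.041322, refl=0.041322·0.818182=0.0338; V=0.179063+0.041322+0.033809=0.2542
k=5 load: inc=0.033809, refl=0.033809·-0.333333=-0.0113; V=0.220386+0.033809+-0.011270=0.2429
k=6 src: inc=-0.011270, refl=-0.011270·0.818182=-0.0092; V=0.254195+-0.011270+-0.009221=0.2337
k=7 load: inc=-0.009221, refl=-0.009221·-0.333333=0.0031; V=0.242925+-0.009221+0.003074=0.2368
k=8 src: inc=0.003074, refl=0.003074·0.818182=0.0025; V=0.233704+0.003074+0.002515=0.2393
k=9 load: inc=0.002515, refl=0.002515·-0.333333=-0.0008; V=0.236778+0.002515+-0.000838=0.2385
k=10 src: inc=-0.000838, refl=-0.000838·0.818182=-0.0007; V=0.239293+-0.000838+-0.000686=0.2378

0 0 source 0.4545
1 5 load 0.3030
2 10 source 0.1791
3 15 load 0.2204
4 20 source 0.2542
5 25 load 0.2429
6 30 source 0.2337
7 35 load 0.2368
8 40 source 0.2393
9 45 load 0.2385
10 50 source 0.2378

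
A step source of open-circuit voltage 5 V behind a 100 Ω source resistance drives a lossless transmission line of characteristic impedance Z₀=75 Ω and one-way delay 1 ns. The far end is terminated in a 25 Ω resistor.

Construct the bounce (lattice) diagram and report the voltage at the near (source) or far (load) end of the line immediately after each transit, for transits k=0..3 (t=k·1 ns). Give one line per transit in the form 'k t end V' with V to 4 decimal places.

Γ_L=-0.500000, Γ_S=0.142857; launch V₁=5·75/175=2.142857
k=0 src: V=2.1429
k=1 load: inc=2.142857, refl=2.142857·-0.500000=-1.0714; V=0.000000+2.142857+-1.071429=1.0714
k=2 src: inc=-1.071429, refl=-1.071429·0.142857=-0.1531; V=2.142857+-1.071429+-0.153061=0.9184
k=3 load: inc=-0.153061, refl=-0.153061·-0.500000=0.0765; V=1.071429+-0.153061+0.076531=0.9949

0 0 source 2.1429
1 1 load 1.0714
2 2 source 0.9184
3 3 load 0.9949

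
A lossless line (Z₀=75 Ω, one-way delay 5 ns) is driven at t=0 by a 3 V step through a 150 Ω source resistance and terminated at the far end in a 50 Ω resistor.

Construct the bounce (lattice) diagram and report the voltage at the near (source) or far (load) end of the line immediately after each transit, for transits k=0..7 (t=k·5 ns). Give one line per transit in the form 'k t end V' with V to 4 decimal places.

Γ_L=-0.200000, Γ_S=0.333333; launch V₁=3·75/225=1.000000
k=0 src: V=1.0000
k=1 load: inc=1.000000, refl=1.000000·-0.200000=-0.2000; V=0.000000+1.000000+-0.200000=0.8000
k=2 src: inc=-0.200000, refl=-0.200000·0.333333=-0.0667; V=1.000000+-0.200000+-0.066667=0.7333
k=3 load: inc=-0.066667, refl=-0.066667·-0.200000=0.0133; V=0.800000+-0.066667+0.013333=0.7467
k=4 src: inc=0.013333, refl=0.013333·0.333333=0.0044; V=0.733333+0.013333+0.004444=0.7511
k=5 load: inc=0.004444, refl=0.004444·-0.200000=-0.0009; V=0.746667+0.004444+-0.000889=0.7502
k=6 src: inc=-0.000889, refl=-0.000889·0.333333=-0.0003; V=0.751111+-0.000889+-0.000296=0.7499
k=7 load: inc=-0.000296, refl=-0.000296·-0.200000=0.0001; V=0.750222+-0.000296+0.000059=0.7500

0 0 source 1.0000
1 5 load 0.8000
2 10 source 0.7333
3 15 load 0.7467
4 20 source 0.7511
5 25 load 0.7502
6 30 source 0.7499
7 35 load 0.7500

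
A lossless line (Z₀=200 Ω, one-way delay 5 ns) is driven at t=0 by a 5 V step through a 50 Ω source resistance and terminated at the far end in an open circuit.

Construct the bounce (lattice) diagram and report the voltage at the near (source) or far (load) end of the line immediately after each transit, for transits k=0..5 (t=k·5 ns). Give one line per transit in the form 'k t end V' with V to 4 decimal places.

0 0 source 4.0000
1 5 load 8.0000
2 10 source 5.6000
3 15 load 3.2000
4 20 source 4.6400
5 25 load 6.0800

Γ_L=1.000000, Γ_S=-0.600000; launch V₁=5·200/250=4.000000
k=0 src: V=4.0000
k=1 load: inc=4.000000, refl=4.000000·1.000000=4.0000; V=0.000000+4.000000+4.000000=8.0000
k=2 src: inc=4.000000, refl=4.000000·-0.600000=-2.4000; V=4.000000+4.000000+-2.400000=5.6000
k=3 load: inc=-2.400000, refl=-2.400000·1.000000=-2.4000; V=8.000000+-2.400000+-2.400000=3.2000
k=4 src: inc=-2.400000, refl=-2.400000·-0.600000=1.4400; V=5.600000+-2.400000+1.440000=4.6400
k=5 load: inc=1.440000, refl=1.440000·1.000000=1.4400; V=3.200000+1.440000+1.440000=6.0800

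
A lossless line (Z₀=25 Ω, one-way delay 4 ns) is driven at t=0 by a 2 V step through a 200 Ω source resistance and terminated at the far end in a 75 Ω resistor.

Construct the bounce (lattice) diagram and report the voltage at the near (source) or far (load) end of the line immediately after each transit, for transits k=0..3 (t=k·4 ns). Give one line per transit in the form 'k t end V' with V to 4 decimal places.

Γ_L=0.500000, Γ_S=0.777778; launch V₁=2·25/225=0.222222
k=0 src: V=0.2222
k=1 load: inc=0.222222, refl=0.222222·0.500000=0.1111; V=0.000000+0.222222+0.111111=0.3333
k=2 src: inc=0.111111, refl=0.111111·0.777778=0.0864; V=0.222222+0.111111+0.086420=0.4198
k=3 load: inc=0.086420, refl=0.086420·0.500000=0.0432; V=0.333333+0.086420+0.043210=0.4630

0 0 source 0.2222
1 4 load 0.3333
2 8 source 0.4198
3 12 load 0.4630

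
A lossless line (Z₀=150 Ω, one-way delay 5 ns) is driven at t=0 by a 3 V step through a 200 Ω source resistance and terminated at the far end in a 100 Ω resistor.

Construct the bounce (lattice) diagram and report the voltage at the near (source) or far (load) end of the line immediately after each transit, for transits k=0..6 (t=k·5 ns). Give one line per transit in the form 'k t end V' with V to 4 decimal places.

Γ_L=-0.200000, Γ_S=0.142857; launch V₁=3·150/350=1.285714
k=0 src: V=1.2857
k=1 load: inc=1.285714, refl=1.285714·-0.200000=-0.2571; V=0.000000+1.285714+-0.257143=1.0286
k=2 src: inc=-0.257143, refl=-0.257143·0.142857=-0.0367; V=1.285714+-0.257143+-0.036735=0.9918
k=3 load: inc=-0.036735, refl=-0.036735·-0.200000=0.0073; V=1.028571+-0.036735+0.007347=0.9992
k=4 src: inc=0.007347, refl=0.007347·0.142857=0.0010; V=0.991837+0.007347+0.001050=1.0002
k=5 load: inc=0.001050, refl=0.001050·-0.200000=-0.0002; V=0.999184+0.001050+-0.000210=1.0000
k=6 src: inc=-0.000210, refl=-0.000210·0.142857=-0.0000; V=1.000233+-0.000210+-0.000030=1.0000

0 0 source 1.2857
1 5 load 1.0286
2 10 source 0.9918
3 15 load 0.9992
4 20 source 1.0002
5 25 load 1.0000
6 30 source 1.0000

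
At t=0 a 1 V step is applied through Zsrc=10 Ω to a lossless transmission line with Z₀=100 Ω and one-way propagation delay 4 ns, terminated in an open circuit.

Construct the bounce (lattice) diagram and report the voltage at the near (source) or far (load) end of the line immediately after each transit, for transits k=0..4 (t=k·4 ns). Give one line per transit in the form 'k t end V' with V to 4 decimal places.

0 0 source 0.9091
1 4 load 1.8182
2 8 source 1.0744
3 12 load 0.3306
4 16 source 0.9391

Γ_L=1.000000, Γ_S=-0.818182; launch V₁=1·100/110=0.909091
k=0 src: V=0.9091
k=1 load: inc=0.909091, refl=0.909091·1.000000=0.9091; V=0.000000+0.909091+0.909091=1.8182
k=2 src: inc=0.909091, refl=0.909091·-0.818182=-0.7438; V=0.909091+0.909091+-0.743802=1.0744
k=3 load: inc=-0.743802, refl=-0.743802·1.000000=-0.7438; V=1.818182+-0.743802+-0.743802=0.3306
k=4 src: inc=-0.743802, refl=-0.743802·-0.818182=0.6086; V=1.074380+-0.743802+0.608565=0.9391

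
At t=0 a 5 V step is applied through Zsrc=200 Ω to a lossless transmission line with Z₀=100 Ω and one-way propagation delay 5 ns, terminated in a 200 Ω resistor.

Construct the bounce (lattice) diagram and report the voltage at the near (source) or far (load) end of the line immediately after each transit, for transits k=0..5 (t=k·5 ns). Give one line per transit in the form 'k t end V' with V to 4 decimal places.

Γ_L=0.333333, Γ_S=0.333333; launch V₁=5·100/300=1.666667
k=0 src: V=1.6667
k=1 load: inc=1.666667, refl=1.666667·0.333333=0.5556; V=0.000000+1.666667+0.555556=2.2222
k=2 src: inc=0.555556, refl=0.555556·0.333333=0.1852; V=1.666667+0.555556+0.185185=2.4074
k=3 load: inc=0.185185, refl=0.185185·0.333333=0.0617; V=2.222222+0.185185+0.061728=2.4691
k=4 src: inc=0.061728, refl=0.061728·0.333333=0.0206; V=2.407407+0.061728+0.020576=2.4897
k=5 load: inc=0.020576, refl=0.020576·0.333333=0.0069; V=2.469136+0.020576+0.006859=2.4966

0 0 source 1.6667
1 5 load 2.2222
2 10 source 2.4074
3 15 load 2.4691
4 20 source 2.4897
5 25 load 2.4966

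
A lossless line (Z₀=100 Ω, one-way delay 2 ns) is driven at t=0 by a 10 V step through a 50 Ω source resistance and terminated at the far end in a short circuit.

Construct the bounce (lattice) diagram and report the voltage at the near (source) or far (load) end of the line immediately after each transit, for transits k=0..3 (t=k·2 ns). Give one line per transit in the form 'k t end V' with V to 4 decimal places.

0 0 source 6.6667
1 2 load 0.0000
2 4 source 2.2222
3 6 load 0.0000

Γ_L=-1.000000, Γ_S=-0.333333; launch V₁=10·100/150=6.666667
k=0 src: V=6.6667
k=1 load: inc=6.666667, refl=6.666667·-1.000000=-6.6667; V=0.000000+6.666667+-6.666667=0.0000
k=2 src: inc=-6.666667, refl=-6.666667·-0.333333=2.2222; V=6.666667+-6.666667+2.222222=2.2222
k=3 load: inc=2.222222, refl=2.222222·-1.000000=-2.2222; V=0.000000+2.222222+-2.222222=0.0000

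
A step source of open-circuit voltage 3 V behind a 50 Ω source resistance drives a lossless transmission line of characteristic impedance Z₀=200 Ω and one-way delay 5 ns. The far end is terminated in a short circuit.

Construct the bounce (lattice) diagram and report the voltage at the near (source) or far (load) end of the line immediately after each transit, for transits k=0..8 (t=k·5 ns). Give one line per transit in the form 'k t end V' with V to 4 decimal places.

Γ_L=-1.000000, Γ_S=-0.600000; launch V₁=3·200/250=2.400000
k=0 src: V=2.4000
k=1 load: inc=2.400000, refl=2.400000·-1.000000=-2.4000; V=0.000000+2.400000+-2.400000=0.0000
k=2 src: inc=-2.400000, refl=-2.400000·-0.600000=1.4400; V=2.400000+-2.400000+1.440000=1.4400
k=3 load: inc=1.440000, refl=1.440000·-1.000000=-1.4400; V=0.000000+1.440000+-1.440000=0.0000
k=4 src: inc=-1.440000, refl=-1.440000·-0.600000=0.8640; V=1.440000+-1.440000+0.864000=0.8640
k=5 load: inc=0.864000, refl=0.864000·-1.000000=-0.8640; V=0.000000+0.864000+-0.864000=0.0000
k=6 src: inc=-0.864000, refl=-0.864000·-0.600000=0.5184; V=0.864000+-0.864000+0.518400=0.5184
k=7 load: inc=0.518400, refl=0.518400·-1.000000=-0.5184; V=0.000000+0.518400+-0.518400=0.0000
k=8 src: inc=-0.518400, refl=-0.518400·-0.600000=0.3110; V=0.518400+-0.518400+0.311040=0.3110

0 0 source 2.4000
1 5 load 0.0000
2 10 source 1.4400
3 15 load 0.0000
4 20 source 0.8640
5 25 load 0.0000
6 30 source 0.5184
7 35 load 0.0000
8 40 source 0.3110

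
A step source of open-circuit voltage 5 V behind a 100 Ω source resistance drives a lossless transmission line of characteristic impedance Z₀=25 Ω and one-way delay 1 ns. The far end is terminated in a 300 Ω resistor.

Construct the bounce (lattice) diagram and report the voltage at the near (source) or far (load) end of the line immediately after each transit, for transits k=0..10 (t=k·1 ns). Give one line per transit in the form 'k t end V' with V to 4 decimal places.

0 0 source 1.0000
1 1 load 1.8462
2 2 source 2.3538
3 3 load 2.7834
4 4 source 3.0412
5 5 load 3.2593
6 6 source 3.3901
7 7 load 3.5009
8 8 source 3.5673
9 9 load 3.6235
10 10 source 3.6572

Γ_L=0.846154, Γ_S=0.600000; launch V₁=5·25/125=1.000000
k=0 src: V=1.0000
k=1 load: inc=1.000000, refl=1.000000·0.846154=0.8462; V=0.000000+1.000000+0.846154=1.8462
k=2 src: inc=0.846154, refl=0.846154·0.600000=0.5077; V=1.000000+0.846154+0.507692=2.3538
k=3 load: inc=0.507692, refl=0.507692·0.846154=0.4296; V=1.846154+0.507692+0.429586=2.7834
k=4 src: inc=0.429586, refl=0.429586·0.600000=0.2578; V=2.353846+0.429586+0.257751=3.0412
k=5 load: inc=0.257751, refl=0.257751·0.846154=0.2181; V=2.783432+0.257751+0.218097=3.2593
k=6 src: inc=0.218097, refl=0.218097·0.600000=0.1309; V=3.041183+0.218097+0.130858=3.3901
k=7 load: inc=0.130858, refl=0.130858·0.846154=0.1107; V=3.259281+0.130858+0.110726=3.5009
k=8 src: inc=0.110726, refl=0.110726·0.600000=0.0664; V=3.390139+0.110726+0.066436=3.5673
k=9 load: inc=0.066436, refl=0.066436·0.846154=0.0562; V=3.500866+0.066436+0.056215=3.6235
k=10 src: inc=0.056215, refl=0.056215·0.600000=0.0337; V=3.567301+0.056215+0.033729=3.6572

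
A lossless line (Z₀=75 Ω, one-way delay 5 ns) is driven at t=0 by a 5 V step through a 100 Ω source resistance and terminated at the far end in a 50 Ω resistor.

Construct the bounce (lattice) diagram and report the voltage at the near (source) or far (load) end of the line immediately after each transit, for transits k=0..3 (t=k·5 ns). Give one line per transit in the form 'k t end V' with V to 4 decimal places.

Γ_L=-0.200000, Γ_S=0.142857; launch V₁=5·75/175=2.142857
k=0 src: V=2.1429
k=1 load: inc=2.142857, refl=2.142857·-0.200000=-0.4286; V=0.000000+2.142857+-0.428571=1.7143
k=2 src: inc=-0.428571, refl=-0.428571·0.142857=-0.0612; V=2.142857+-0.428571+-0.061224=1.6531
k=3 load: inc=-0.061224, refl=-0.061224·-0.200000=0.0122; V=1.714286+-0.061224+0.012245=1.6653

0 0 source 2.1429
1 5 load 1.7143
2 10 source 1.6531
3 15 load 1.6653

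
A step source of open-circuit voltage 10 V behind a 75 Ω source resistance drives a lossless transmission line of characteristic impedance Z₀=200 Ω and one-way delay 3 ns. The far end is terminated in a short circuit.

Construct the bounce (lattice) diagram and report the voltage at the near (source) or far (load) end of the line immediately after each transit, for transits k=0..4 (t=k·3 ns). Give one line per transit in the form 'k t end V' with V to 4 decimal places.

Γ_L=-1.000000, Γ_S=-0.454545; launch V₁=10·200/275=7.272727
k=0 src: V=7.2727
k=1 load: inc=7.272727, refl=7.272727·-1.000000=-7.2727; V=0.000000+7.272727+-7.272727=0.0000
k=2 src: inc=-7.272727, refl=-7.272727·-0.454545=3.3058; V=7.272727+-7.272727+3.305785=3.3058
k=3 load: inc=3.305785, refl=3.305785·-1.000000=-3.3058; V=0.000000+3.305785+-3.305785=0.0000
k=4 src: inc=-3.305785, refl=-3.305785·-0.454545=1.5026; V=3.305785+-3.305785+1.502630=1.5026

0 0 source 7.2727
1 3 load 0.0000
2 6 source 3.3058
3 9 load 0.0000
4 12 source 1.5026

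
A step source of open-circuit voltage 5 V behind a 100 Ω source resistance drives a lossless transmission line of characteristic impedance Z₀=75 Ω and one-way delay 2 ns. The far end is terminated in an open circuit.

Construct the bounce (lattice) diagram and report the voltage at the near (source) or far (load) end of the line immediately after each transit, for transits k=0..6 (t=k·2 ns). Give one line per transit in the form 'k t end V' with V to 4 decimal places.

Γ_L=1.000000, Γ_S=0.142857; launch V₁=5·75/175=2.142857
k=0 src: V=2.1429
k=1 load: inc=2.142857, refl=2.142857·1.000000=2.1429; V=0.000000+2.142857+2.142857=4.2857
k=2 src: inc=2.142857, refl=2.142857·0.142857=0.3061; V=2.142857+2.142857+0.306122=4.5918
k=3 load: inc=0.306122, refl=0.306122·1.000000=0.3061; V=4.285714+0.306122+0.306122=4.8980
k=4 src: inc=0.306122, refl=0.306122·0.142857=0.0437; V=4.591837+0.306122+0.043732=4.9417
k=5 load: inc=0.043732, refl=0.043732·1.000000=0.0437; V=4.897959+0.043732+0.043732=4.9854
k=6 src: inc=0.043732, refl=0.043732·0.142857=0.0062; V=4.941691+0.043732+0.006247=4.9917

0 0 source 2.1429
1 2 load 4.2857
2 4 source 4.5918
3 6 load 4.8980
4 8 source 4.9417
5 10 load 4.9854
6 12 source 4.9917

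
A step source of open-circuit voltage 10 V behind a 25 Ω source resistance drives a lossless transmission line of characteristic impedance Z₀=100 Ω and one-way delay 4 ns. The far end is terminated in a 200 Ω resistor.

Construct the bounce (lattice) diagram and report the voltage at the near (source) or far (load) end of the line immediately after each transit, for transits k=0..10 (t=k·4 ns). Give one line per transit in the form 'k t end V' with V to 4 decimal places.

0 0 source 8.0000
1 4 load 10.6667
2 8 source 9.0667
3 12 load 8.5333
4 16 source 8.8533
5 20 load 8.9600
6 24 source 8.8960
7 28 load 8.8747
8 32 source 8.8875
9 36 load 8.8917
10 40 source 8.8892

Γ_L=0.333333, Γ_S=-0.600000; launch V₁=10·100/125=8.000000
k=0 src: V=8.0000
k=1 load: inc=8.000000, refl=8.000000·0.333333=2.6667; V=0.000000+8.000000+2.666667=10.6667
k=2 src: inc=2.666667, refl=2.666667·-0.600000=-1.6000; V=8.000000+2.666667+-1.600000=9.0667
k=3 load: inc=-1.600000, refl=-1.600000·0.333333=-0.5333; V=10.666667+-1.600000+-0.533333=8.5333
k=4 src: inc=-0.533333, refl=-0.533333·-0.600000=0.3200; V=9.066667+-0.533333+0.320000=8.8533
k=5 load: inc=0.320000, refl=0.320000·0.333333=0.1067; V=8.533333+0.320000+0.106667=8.9600
k=6 src: inc=0.106667, refl=0.106667·-0.600000=-0.0640; V=8.853333+0.106667+-0.064000=8.8960
k=7 load: inc=-0.064000, refl=-0.064000·0.333333=-0.0213; V=8.960000+-0.064000+-0.021333=8.8747
k=8 src: inc=-0.021333, refl=-0.021333·-0.600000=0.0128; V=8.896000+-0.021333+0.012800=8.8875
k=9 load: inc=0.012800, refl=0.012800·0.333333=0.0043; V=8.874667+0.012800+0.004267=8.8917
k=10 src: inc=0.004267, refl=0.004267·-0.600000=-0.0026; V=8.887467+0.004267+-0.002560=8.8892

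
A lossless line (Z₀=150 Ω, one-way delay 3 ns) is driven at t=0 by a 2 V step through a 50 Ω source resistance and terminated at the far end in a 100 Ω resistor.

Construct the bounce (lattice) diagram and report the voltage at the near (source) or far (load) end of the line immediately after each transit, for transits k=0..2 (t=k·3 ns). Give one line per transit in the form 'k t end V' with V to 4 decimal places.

Γ_L=-0.200000, Γ_S=-0.500000; launch V₁=2·150/200=1.500000
k=0 src: V=1.5000
k=1 load: inc=1.500000, refl=1.500000·-0.200000=-0.3000; V=0.000000+1.500000+-0.300000=1.2000
k=2 src: inc=-0.300000, refl=-0.300000·-0.500000=0.1500; V=1.500000+-0.300000+0.150000=1.3500

0 0 source 1.5000
1 3 load 1.2000
2 6 source 1.3500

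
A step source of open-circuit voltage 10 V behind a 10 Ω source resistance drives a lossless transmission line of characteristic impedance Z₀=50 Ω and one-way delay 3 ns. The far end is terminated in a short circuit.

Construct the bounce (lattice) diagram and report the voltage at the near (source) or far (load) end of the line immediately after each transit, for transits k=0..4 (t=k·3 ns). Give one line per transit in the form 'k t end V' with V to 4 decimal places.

Γ_L=-1.000000, Γ_S=-0.666667; launch V₁=10·50/60=8.333333
k=0 src: V=8.3333
k=1 load: inc=8.333333, refl=8.333333·-1.000000=-8.3333; V=0.000000+8.333333+-8.333333=0.0000
k=2 src: inc=-8.333333, refl=-8.333333·-0.666667=5.5556; V=8.333333+-8.333333+5.555556=5.5556
k=3 load: inc=5.555556, refl=5.555556·-1.000000=-5.5556; V=0.000000+5.555556+-5.555556=0.0000
k=4 src: inc=-5.555556, refl=-5.555556·-0.666667=3.7037; V=5.555556+-5.555556+3.703704=3.7037

0 0 source 8.3333
1 3 load 0.0000
2 6 source 5.5556
3 9 load 0.0000
4 12 source 3.7037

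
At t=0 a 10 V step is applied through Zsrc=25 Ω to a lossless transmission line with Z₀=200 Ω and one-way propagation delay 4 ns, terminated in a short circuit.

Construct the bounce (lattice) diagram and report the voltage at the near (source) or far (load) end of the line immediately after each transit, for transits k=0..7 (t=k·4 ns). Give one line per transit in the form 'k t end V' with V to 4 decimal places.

0 0 source 8.8889
1 4 load 0.0000
2 8 source 6.9136
3 12 load 0.0000
4 16 source 5.3772
5 20 load 0.0000
6 24 source 4.1823
7 28 load 0.0000

Γ_L=-1.000000, Γ_S=-0.777778; launch V₁=10·200/225=8.888889
k=0 src: V=8.8889
k=1 load: inc=8.888889, refl=8.888889·-1.000000=-8.8889; V=0.000000+8.888889+-8.888889=0.0000
k=2 src: inc=-8.888889, refl=-8.888889·-0.777778=6.9136; V=8.888889+-8.888889+6.913580=6.9136
k=3 load: inc=6.913580, refl=6.913580·-1.000000=-6.9136; V=0.000000+6.913580+-6.913580=0.0000
k=4 src: inc=-6.913580, refl=-6.913580·-0.777778=5.3772; V=6.913580+-6.913580+5.377229=5.3772
k=5 load: inc=5.377229, refl=5.377229·-1.000000=-5.3772; V=0.000000+5.377229+-5.377229=0.0000
k=6 src: inc=-5.377229, refl=-5.377229·-0.777778=4.1823; V=5.377229+-5.377229+4.182289=4.1823
k=7 load: inc=4.182289, refl=4.182289·-1.000000=-4.1823; V=0.000000+4.182289+-4.182289=0.0000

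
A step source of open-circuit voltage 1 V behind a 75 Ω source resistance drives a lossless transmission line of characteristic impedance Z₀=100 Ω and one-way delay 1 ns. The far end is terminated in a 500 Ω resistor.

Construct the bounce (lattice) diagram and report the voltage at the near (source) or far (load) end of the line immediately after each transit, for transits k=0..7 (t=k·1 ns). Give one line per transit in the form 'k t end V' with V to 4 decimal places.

0 0 source 0.5714
1 1 load 0.9524
2 2 source 0.8980
3 3 load 0.8617
4 4 source 0.8669
5 5 load 0.8703
6 6 source 0.8698
7 7 load 0.8695

Γ_L=0.666667, Γ_S=-0.142857; launch V₁=1·100/175=0.571429
k=0 src: V=0.5714
k=1 load: inc=0.571429, refl=0.571429·0.666667=0.3810; V=0.000000+0.571429+0.380952=0.9524
k=2 src: inc=0.380952, refl=0.380952·-0.142857=-0.0544; V=0.571429+0.380952+-0.054422=0.8980
k=3 load: inc=-0.054422, refl=-0.054422·0.666667=-0.0363; V=0.952381+-0.054422+-0.036281=0.8617
k=4 src: inc=-0.036281, refl=-0.036281·-0.142857=0.0052; V=0.897959+-0.036281+0.005183=0.8669
k=5 load: inc=0.005183, refl=0.005183·0.666667=0.0035; V=0.861678+0.005183+0.003455=0.8703
k=6 src: inc=0.003455, refl=0.003455·-0.142857=-0.0005; V=0.866861+0.003455+-0.000494=0.8698
k=7 load: inc=-0.000494, refl=-0.000494·0.666667=-0.0003; V=0.870316+-0.000494+-0.000329=0.8695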